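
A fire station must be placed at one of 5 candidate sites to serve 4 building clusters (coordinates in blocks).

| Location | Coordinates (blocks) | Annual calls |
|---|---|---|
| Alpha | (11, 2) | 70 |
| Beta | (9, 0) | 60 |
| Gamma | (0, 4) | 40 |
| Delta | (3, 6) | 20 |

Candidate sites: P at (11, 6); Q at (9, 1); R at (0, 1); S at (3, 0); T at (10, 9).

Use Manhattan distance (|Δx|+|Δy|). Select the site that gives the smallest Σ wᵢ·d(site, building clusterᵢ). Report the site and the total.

Q, total 970 blocks

Total weighted distance at each candidate:
  P (11, 6): total = 1440
  Q (9, 1): total = 970
  R (0, 1): total = 1720
  S (3, 0): total = 1460
  T (10, 9): total = 1960
Minimum is at Q with total 970 blocks.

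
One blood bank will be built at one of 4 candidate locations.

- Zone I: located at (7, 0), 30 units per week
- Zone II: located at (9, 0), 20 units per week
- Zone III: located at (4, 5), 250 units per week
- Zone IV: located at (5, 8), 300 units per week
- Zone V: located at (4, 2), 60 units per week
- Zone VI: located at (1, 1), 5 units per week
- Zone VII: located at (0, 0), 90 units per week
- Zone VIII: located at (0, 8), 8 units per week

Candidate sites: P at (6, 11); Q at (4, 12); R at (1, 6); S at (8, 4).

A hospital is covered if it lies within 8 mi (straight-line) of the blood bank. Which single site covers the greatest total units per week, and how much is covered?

R, covering 713

Coverage radius r = 8 mi; a point is covered iff (Δx)²+(Δy)² ≤ 8² = 64.
  P (6, 11): covers {Zone III, Zone IV, Zone VIII} → 558
  Q (4, 12): covers {Zone III, Zone IV, Zone VIII} → 558
  R (1, 6): covers {Zone III, Zone IV, Zone V, Zone VI, Zone VII, Zone VIII} → 713
  S (8, 4): covers {Zone I, Zone II, Zone III, Zone IV, Zone V, Zone VI} → 665
Maximum coverage at R: 713 units per week.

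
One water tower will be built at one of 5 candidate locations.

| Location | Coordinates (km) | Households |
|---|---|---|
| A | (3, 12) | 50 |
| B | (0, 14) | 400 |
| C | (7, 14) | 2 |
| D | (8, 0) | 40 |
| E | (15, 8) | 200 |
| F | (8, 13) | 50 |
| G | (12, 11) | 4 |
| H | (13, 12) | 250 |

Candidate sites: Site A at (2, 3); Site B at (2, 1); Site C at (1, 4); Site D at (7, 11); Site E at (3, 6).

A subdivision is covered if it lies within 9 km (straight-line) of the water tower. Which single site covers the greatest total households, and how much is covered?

Coverage radius r = 9 km; a point is covered iff (Δx)²+(Δy)² ≤ 9² = 81.
  Site A (2, 3): covers {D} → 40
  Site B (2, 1): covers {D} → 40
  Site C (1, 4): covers {A, D} → 90
  Site D (7, 11): covers {A, B, C, E, F, G, H} → 956
  Site E (3, 6): covers {A, B, C, D, F} → 542
Maximum coverage at Site D: 956 households.

Site D, covering 956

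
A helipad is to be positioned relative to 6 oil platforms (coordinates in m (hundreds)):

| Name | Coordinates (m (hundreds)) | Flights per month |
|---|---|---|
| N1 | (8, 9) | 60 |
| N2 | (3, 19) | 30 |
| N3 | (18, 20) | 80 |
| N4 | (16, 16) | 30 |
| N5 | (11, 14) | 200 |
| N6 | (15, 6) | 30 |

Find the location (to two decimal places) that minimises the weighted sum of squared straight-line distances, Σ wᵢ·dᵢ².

(11.95, 14.35)

The minimiser of Σwᵢ‖p−pᵢ‖² is the weighted centroid p* = (Σwᵢpᵢ)/(Σwᵢ).
Σwᵢ = 430.
Σwᵢxᵢ = 60·8 + 30·3 + 80·18 + 30·16 + 200·11 + 30·15 = 5140.
Σwᵢyᵢ = 60·9 + 30·19 + 80·20 + 30·16 + 200·14 + 30·6 = 6170.
x* = 5140/430 = 11.95, y* = 6170/430 = 14.35.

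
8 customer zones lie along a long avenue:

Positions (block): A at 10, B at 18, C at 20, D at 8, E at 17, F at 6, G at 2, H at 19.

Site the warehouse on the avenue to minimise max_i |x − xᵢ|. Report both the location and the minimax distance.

The 1-center on a line is the midpoint of the two extreme points: leftmost at 2, rightmost at 20.
Optimal location = (2 + 20)/2 = 11; maximum distance = (20 − 2)/2 = 9.

location 11, max distance 9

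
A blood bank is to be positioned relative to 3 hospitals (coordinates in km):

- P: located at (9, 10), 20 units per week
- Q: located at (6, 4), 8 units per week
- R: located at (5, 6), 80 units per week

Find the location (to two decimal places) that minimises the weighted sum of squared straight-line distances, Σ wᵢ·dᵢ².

(5.81, 6.59)

The minimiser of Σwᵢ‖p−pᵢ‖² is the weighted centroid p* = (Σwᵢpᵢ)/(Σwᵢ).
Σwᵢ = 108.
Σwᵢxᵢ = 20·9 + 8·6 + 80·5 = 628.
Σwᵢyᵢ = 20·10 + 8·4 + 80·6 = 712.
x* = 628/108 = 5.81, y* = 712/108 = 6.59.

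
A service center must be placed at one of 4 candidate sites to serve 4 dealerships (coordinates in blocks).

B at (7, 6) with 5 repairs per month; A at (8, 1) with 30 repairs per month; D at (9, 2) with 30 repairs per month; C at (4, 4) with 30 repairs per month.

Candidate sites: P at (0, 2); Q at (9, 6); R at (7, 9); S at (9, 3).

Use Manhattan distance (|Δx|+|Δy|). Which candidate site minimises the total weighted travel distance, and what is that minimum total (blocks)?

Total weighted distance at each candidate:
  P (0, 2): total = 775
  Q (9, 6): total = 520
  R (7, 9): total = 795
  S (9, 3): total = 325
Minimum is at S with total 325 blocks.

S, total 325 blocks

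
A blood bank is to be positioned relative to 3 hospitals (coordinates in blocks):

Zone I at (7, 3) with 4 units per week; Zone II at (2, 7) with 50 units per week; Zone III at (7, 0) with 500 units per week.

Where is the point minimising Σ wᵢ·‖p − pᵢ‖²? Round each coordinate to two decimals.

The minimiser of Σwᵢ‖p−pᵢ‖² is the weighted centroid p* = (Σwᵢpᵢ)/(Σwᵢ).
Σwᵢ = 554.
Σwᵢxᵢ = 4·7 + 50·2 + 500·7 = 3628.
Σwᵢyᵢ = 4·3 + 50·7 + 500·0 = 362.
x* = 3628/554 = 6.55, y* = 362/554 = 0.65.

(6.55, 0.65)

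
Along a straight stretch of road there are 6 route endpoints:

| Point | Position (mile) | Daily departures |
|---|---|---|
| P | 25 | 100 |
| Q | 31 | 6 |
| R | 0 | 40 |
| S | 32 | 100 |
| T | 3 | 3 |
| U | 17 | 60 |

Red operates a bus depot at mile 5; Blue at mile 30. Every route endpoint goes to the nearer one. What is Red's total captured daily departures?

The indifferent point is the midpoint (5+30)/2 = 17.5; route endpoints left of it (closer to Red at 5) go to Red, those right go to Blue.
  R at 0 (w=40) → Red
  T at 3 (w=3) → Red
  U at 17 (w=60) → Red
  P at 25 (w=100) → Blue
  Q at 31 (w=6) → Blue
  S at 32 (w=100) → Blue
Red captures 103; Blue captures 206.

103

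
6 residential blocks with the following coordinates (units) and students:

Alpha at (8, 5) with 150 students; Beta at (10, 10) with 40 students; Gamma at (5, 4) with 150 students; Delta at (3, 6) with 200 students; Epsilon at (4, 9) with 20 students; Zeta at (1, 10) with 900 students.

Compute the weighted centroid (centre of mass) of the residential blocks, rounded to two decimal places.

The minimiser of Σwᵢ‖p−pᵢ‖² is the weighted centroid p* = (Σwᵢpᵢ)/(Σwᵢ).
Σwᵢ = 1460.
Σwᵢxᵢ = 150·8 + 40·10 + 150·5 + 200·3 + 20·4 + 900·1 = 3930.
Σwᵢyᵢ = 150·5 + 40·10 + 150·4 + 200·6 + 20·9 + 900·10 = 12130.
x* = 3930/1460 = 2.69, y* = 12130/1460 = 8.31.

(2.69, 8.31)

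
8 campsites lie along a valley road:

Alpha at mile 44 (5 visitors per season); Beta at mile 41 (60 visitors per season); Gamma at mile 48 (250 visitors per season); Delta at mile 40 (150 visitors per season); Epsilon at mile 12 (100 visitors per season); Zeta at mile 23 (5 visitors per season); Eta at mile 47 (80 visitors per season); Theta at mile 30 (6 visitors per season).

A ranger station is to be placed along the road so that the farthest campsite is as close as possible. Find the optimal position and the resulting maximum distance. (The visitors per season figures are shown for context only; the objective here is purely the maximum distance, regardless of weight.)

The 1-center on a line is the midpoint of the two extreme points: leftmost at 12, rightmost at 48.
Optimal location = (12 + 48)/2 = 30; maximum distance = (48 − 12)/2 = 18.

location 30, max distance 18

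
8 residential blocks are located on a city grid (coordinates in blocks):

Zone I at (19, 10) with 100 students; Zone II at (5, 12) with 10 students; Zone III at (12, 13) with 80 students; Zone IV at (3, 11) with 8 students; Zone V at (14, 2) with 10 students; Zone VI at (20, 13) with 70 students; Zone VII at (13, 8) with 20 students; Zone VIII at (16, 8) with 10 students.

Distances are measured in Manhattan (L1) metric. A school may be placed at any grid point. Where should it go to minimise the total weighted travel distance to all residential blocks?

(19, 12)

Manhattan distance separates: Σwᵢ(|x−xᵢ|+|y−yᵢ|) = Σwᵢ|x−xᵢ| + Σwᵢ|y−yᵢ|, so x and y are optimised independently as 1-D weighted medians.
Total weight W = 308; half = 154.
x-coordinate, sorted with cumulative weight:
  x=3 (Zone IV, w=8) cum 8
  x=5 (Zone II, w=10) cum 18
  x=12 (Zone III, w=80) cum 98
  x=13 (Zone VII, w=20) cum 118
  x=14 (Zone V, w=10) cum 128
  x=16 (Zone VIII, w=10) cum 138
  x=19 (Zone I, w=100) cum 238  ← median
  x=20 (Zone VI, w=70) cum 308
⇒ x* = 19
y-coordinate, sorted with cumulative weight:
  y=2 (Zone V, w=10) cum 10
  y=8 (Zone VII, w=20) cum 30
  y=8 (Zone VIII, w=10) cum 40
  y=10 (Zone I, w=100) cum 140
  y=11 (Zone IV, w=8) cum 148
  y=12 (Zone II, w=10) cum 158  ← median
  y=13 (Zone III, w=80) cum 238
  y=13 (Zone VI, w=70) cum 308
⇒ y* = 12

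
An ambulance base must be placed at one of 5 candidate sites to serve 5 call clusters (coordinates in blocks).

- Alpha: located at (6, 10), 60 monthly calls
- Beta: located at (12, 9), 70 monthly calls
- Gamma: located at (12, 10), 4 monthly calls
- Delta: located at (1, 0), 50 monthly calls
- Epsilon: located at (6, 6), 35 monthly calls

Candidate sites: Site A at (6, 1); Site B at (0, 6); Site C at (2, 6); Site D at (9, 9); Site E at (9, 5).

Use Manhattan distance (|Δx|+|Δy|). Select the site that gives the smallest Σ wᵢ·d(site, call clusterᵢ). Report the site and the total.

Total weighted distance at each candidate:
  Site A (6, 1): total = 2055
  Site B (0, 6): total = 2274
  Site C (2, 6): total = 1936
  Site D (9, 9): total = 1526
  Site E (9, 5): total = 1792
Minimum is at Site D with total 1526 blocks.

Site D, total 1526 blocks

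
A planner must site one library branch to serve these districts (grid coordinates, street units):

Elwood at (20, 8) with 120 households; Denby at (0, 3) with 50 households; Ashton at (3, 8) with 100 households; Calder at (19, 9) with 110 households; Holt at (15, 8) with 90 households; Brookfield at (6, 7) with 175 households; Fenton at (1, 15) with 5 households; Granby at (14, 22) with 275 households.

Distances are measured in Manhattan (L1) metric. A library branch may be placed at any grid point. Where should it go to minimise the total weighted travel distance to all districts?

Manhattan distance separates: Σwᵢ(|x−xᵢ|+|y−yᵢ|) = Σwᵢ|x−xᵢ| + Σwᵢ|y−yᵢ|, so x and y are optimised independently as 1-D weighted medians.
Total weight W = 925; half = 462.5.
x-coordinate, sorted with cumulative weight:
  x=0 (Denby, w=50) cum 50
  x=1 (Fenton, w=5) cum 55
  x=3 (Ashton, w=100) cum 155
  x=6 (Brookfield, w=175) cum 330
  x=14 (Granby, w=275) cum 605  ← median
  x=15 (Holt, w=90) cum 695
  x=19 (Calder, w=110) cum 805
  x=20 (Elwood, w=120) cum 925
⇒ x* = 14
y-coordinate, sorted with cumulative weight:
  y=3 (Denby, w=50) cum 50
  y=7 (Brookfield, w=175) cum 225
  y=8 (Elwood, w=120) cum 345
  y=8 (Ashton, w=100) cum 445
  y=8 (Holt, w=90) cum 535  ← median
  y=9 (Calder, w=110) cum 645
  y=15 (Fenton, w=5) cum 650
  y=22 (Granby, w=275) cum 925
⇒ y* = 8

(14, 8)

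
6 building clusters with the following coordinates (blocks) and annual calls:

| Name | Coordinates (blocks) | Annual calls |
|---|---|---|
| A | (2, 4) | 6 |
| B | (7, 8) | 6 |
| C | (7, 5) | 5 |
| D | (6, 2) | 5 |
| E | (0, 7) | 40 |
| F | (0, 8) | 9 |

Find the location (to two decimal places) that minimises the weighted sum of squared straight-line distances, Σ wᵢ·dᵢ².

(1.68, 6.46)

The minimiser of Σwᵢ‖p−pᵢ‖² is the weighted centroid p* = (Σwᵢpᵢ)/(Σwᵢ).
Σwᵢ = 71.
Σwᵢxᵢ = 6·2 + 6·7 + 5·7 + 5·6 + 40·0 + 9·0 = 119.
Σwᵢyᵢ = 6·4 + 6·8 + 5·5 + 5·2 + 40·7 + 9·8 = 459.
x* = 119/71 = 1.68, y* = 459/71 = 6.46.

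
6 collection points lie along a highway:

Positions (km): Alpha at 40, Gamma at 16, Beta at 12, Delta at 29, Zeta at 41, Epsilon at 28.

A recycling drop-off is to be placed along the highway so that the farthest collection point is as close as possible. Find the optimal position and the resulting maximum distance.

location 26.5, max distance 14.5

The 1-center on a line is the midpoint of the two extreme points: leftmost at 12, rightmost at 41.
Optimal location = (12 + 41)/2 = 26.5; maximum distance = (41 − 12)/2 = 14.5.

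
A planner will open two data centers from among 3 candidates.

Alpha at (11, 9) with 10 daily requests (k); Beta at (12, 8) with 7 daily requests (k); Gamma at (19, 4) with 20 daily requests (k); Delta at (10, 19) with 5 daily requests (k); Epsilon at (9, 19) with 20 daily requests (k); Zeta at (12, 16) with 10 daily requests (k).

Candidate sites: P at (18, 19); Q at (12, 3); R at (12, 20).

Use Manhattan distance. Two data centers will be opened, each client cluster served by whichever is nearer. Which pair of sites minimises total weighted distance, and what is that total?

Evaluate every pair (each demand assigned to the nearer of the two):
  {Q, R}: total = 400
  {P, Q}: total = 575
  {P, R}: total = 659
Best pair: {Q, R} with total 400.

{Q, R}, total 400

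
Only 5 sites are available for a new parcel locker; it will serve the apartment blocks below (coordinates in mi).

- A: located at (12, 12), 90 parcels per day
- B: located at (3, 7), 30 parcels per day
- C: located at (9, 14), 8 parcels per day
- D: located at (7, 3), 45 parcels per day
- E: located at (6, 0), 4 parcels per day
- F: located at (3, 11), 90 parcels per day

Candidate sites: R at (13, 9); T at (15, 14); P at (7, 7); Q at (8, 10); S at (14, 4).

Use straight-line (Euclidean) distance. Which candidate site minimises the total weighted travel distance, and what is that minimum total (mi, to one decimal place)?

Q, total 1428.3 mi

Total weighted distance at each candidate:
  R (13, 9): total = 1987.0
  T (15, 14): total = 2581.2
  P (7, 7): total = 1532.0
  Q (8, 10): total = 1428.3
  S (14, 4): total = 2701.1
Minimum is at Q with total 1428.3 mi.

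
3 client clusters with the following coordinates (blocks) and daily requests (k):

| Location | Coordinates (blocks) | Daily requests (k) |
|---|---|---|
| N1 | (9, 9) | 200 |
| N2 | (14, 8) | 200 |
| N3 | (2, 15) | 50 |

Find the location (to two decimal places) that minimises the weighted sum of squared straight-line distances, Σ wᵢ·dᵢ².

The minimiser of Σwᵢ‖p−pᵢ‖² is the weighted centroid p* = (Σwᵢpᵢ)/(Σwᵢ).
Σwᵢ = 450.
Σwᵢxᵢ = 200·9 + 200·14 + 50·2 = 4700.
Σwᵢyᵢ = 200·9 + 200·8 + 50·15 = 4150.
x* = 4700/450 = 10.44, y* = 4150/450 = 9.22.

(10.44, 9.22)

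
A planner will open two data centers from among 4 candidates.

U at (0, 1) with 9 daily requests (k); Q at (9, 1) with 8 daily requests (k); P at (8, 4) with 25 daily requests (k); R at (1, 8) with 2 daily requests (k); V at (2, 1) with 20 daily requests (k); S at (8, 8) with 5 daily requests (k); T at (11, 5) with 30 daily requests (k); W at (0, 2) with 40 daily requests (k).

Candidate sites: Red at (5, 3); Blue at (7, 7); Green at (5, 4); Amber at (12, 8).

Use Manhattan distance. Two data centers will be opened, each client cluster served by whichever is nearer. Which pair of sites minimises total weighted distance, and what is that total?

Evaluate every pair (each demand assigned to the nearer of the two):
  {Red, Amber}: total = 709
  {Red, Blue}: total = 755
  {Green, Amber}: total = 759
  {Red, Green}: total = 787
  {Blue, Green}: total = 807
  {Blue, Amber}: total = 1125
Best pair: {Red, Amber} with total 709.

{Red, Amber}, total 709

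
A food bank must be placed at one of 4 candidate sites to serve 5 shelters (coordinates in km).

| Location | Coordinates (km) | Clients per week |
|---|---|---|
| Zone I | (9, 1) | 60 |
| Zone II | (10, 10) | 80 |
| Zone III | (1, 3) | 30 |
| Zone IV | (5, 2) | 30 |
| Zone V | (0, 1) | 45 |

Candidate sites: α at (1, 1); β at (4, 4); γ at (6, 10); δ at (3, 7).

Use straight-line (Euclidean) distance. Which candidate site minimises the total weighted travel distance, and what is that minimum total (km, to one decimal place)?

Total weighted distance at each candidate:
  α (1, 1): total = 1726.9
  β (4, 4): total = 1415.6
  γ (6, 10): total = 1875.9
  δ (3, 7): total = 1716.0
Minimum is at β with total 1415.6 km.

β, total 1415.6 km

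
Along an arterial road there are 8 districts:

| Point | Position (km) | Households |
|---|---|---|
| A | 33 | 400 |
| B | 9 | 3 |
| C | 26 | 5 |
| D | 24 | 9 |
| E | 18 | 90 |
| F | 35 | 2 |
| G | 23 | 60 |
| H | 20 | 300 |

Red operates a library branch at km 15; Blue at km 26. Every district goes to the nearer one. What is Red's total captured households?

The indifferent point is the midpoint (15+26)/2 = 20.5; districts left of it (closer to Red at 15) go to Red, those right go to Blue.
  B at 9 (w=3) → Red
  E at 18 (w=90) → Red
  H at 20 (w=300) → Red
  G at 23 (w=60) → Blue
  D at 24 (w=9) → Blue
  C at 26 (w=5) → Blue
  A at 33 (w=400) → Blue
  F at 35 (w=2) → Blue
Red captures 393; Blue captures 476.

393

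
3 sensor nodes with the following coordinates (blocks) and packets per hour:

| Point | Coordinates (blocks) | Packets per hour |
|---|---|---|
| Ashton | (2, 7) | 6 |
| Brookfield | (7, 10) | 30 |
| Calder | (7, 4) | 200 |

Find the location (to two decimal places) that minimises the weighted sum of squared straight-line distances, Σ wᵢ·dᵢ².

(6.87, 4.84)

The minimiser of Σwᵢ‖p−pᵢ‖² is the weighted centroid p* = (Σwᵢpᵢ)/(Σwᵢ).
Σwᵢ = 236.
Σwᵢxᵢ = 6·2 + 30·7 + 200·7 = 1622.
Σwᵢyᵢ = 6·7 + 30·10 + 200·4 = 1142.
x* = 1622/236 = 6.87, y* = 1142/236 = 4.84.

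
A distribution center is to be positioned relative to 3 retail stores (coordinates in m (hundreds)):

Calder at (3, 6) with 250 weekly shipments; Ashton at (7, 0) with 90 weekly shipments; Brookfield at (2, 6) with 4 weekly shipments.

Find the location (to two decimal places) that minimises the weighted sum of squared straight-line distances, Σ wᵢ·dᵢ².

The minimiser of Σwᵢ‖p−pᵢ‖² is the weighted centroid p* = (Σwᵢpᵢ)/(Σwᵢ).
Σwᵢ = 344.
Σwᵢxᵢ = 250·3 + 90·7 + 4·2 = 1388.
Σwᵢyᵢ = 250·6 + 90·0 + 4·6 = 1524.
x* = 1388/344 = 4.03, y* = 1524/344 = 4.43.

(4.03, 4.43)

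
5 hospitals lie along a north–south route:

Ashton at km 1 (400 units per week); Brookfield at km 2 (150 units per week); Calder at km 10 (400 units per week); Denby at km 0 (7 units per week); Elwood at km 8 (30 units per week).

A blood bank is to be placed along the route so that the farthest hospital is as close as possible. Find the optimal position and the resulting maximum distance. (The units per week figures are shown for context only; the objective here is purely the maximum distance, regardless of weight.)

location 5, max distance 5

The 1-center on a line is the midpoint of the two extreme points: leftmost at 0, rightmost at 10.
Optimal location = (0 + 10)/2 = 5; maximum distance = (10 − 0)/2 = 5.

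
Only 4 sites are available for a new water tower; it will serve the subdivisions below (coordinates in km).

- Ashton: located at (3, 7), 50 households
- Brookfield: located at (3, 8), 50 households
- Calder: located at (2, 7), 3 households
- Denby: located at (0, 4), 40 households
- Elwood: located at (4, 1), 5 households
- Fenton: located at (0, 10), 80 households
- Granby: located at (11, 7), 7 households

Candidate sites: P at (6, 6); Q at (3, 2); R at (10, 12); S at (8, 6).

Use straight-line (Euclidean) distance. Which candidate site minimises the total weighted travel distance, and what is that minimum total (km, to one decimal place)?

Total weighted distance at each candidate:
  P (6, 6): total = 1243.3
  Q (3, 2): total = 1466.1
  R (10, 12): total = 2288.0
  S (8, 6): total = 1642.0
Minimum is at P with total 1243.3 km.

P, total 1243.3 km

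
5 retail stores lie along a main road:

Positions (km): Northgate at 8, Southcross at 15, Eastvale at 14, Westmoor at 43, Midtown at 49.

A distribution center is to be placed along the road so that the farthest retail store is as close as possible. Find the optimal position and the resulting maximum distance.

The 1-center on a line is the midpoint of the two extreme points: leftmost at 8, rightmost at 49.
Optimal location = (8 + 49)/2 = 28.5; maximum distance = (49 − 8)/2 = 20.5.

location 28.5, max distance 20.5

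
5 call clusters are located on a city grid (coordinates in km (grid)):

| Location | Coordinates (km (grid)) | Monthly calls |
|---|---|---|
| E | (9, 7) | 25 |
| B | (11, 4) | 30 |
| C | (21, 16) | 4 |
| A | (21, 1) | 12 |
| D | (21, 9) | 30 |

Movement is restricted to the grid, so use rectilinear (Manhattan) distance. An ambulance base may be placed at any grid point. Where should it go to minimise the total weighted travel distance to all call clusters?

Manhattan distance separates: Σwᵢ(|x−xᵢ|+|y−yᵢ|) = Σwᵢ|x−xᵢ| + Σwᵢ|y−yᵢ|, so x and y are optimised independently as 1-D weighted medians.
Total weight W = 101; half = 50.5.
x-coordinate, sorted with cumulative weight:
  x=9 (E, w=25) cum 25
  x=11 (B, w=30) cum 55  ← median
  x=21 (C, w=4) cum 59
  x=21 (A, w=12) cum 71
  x=21 (D, w=30) cum 101
⇒ x* = 11
y-coordinate, sorted with cumulative weight:
  y=1 (A, w=12) cum 12
  y=4 (B, w=30) cum 42
  y=7 (E, w=25) cum 67  ← median
  y=9 (D, w=30) cum 97
  y=16 (C, w=4) cum 101
⇒ y* = 7

(11, 7)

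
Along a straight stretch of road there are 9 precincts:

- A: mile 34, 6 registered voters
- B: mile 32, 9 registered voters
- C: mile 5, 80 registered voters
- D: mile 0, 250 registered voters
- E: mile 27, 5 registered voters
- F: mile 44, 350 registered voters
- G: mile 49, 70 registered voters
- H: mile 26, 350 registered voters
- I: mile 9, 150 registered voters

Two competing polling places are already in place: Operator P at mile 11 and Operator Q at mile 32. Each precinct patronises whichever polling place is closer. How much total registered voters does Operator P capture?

480

The indifferent point is the midpoint (11+32)/2 = 21.5; precincts left of it (closer to Operator P at 11) go to Operator P, those right go to Operator Q.
  D at 0 (w=250) → Operator P
  C at 5 (w=80) → Operator P
  I at 9 (w=150) → Operator P
  H at 26 (w=350) → Operator Q
  E at 27 (w=5) → Operator Q
  B at 32 (w=9) → Operator Q
  A at 34 (w=6) → Operator Q
  F at 44 (w=350) → Operator Q
  G at 49 (w=70) → Operator Q
Operator P captures 480; Operator Q captures 790.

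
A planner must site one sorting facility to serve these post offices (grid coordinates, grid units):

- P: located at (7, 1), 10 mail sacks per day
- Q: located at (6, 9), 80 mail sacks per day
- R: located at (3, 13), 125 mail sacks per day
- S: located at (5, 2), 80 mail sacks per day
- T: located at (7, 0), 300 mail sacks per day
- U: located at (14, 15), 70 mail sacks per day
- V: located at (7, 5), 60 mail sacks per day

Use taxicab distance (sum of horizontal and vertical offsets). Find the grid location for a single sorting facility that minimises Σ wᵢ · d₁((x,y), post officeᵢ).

Manhattan distance separates: Σwᵢ(|x−xᵢ|+|y−yᵢ|) = Σwᵢ|x−xᵢ| + Σwᵢ|y−yᵢ|, so x and y are optimised independently as 1-D weighted medians.
Total weight W = 725; half = 362.5.
x-coordinate, sorted with cumulative weight:
  x=3 (R, w=125) cum 125
  x=5 (S, w=80) cum 205
  x=6 (Q, w=80) cum 285
  x=7 (P, w=10) cum 295
  x=7 (T, w=300) cum 595  ← median
  x=7 (V, w=60) cum 655
  x=14 (U, w=70) cum 725
⇒ x* = 7
y-coordinate, sorted with cumulative weight:
  y=0 (T, w=300) cum 300
  y=1 (P, w=10) cum 310
  y=2 (S, w=80) cum 390  ← median
  y=5 (V, w=60) cum 450
  y=9 (Q, w=80) cum 530
  y=13 (R, w=125) cum 655
  y=15 (U, w=70) cum 725
⇒ y* = 2

(7, 2)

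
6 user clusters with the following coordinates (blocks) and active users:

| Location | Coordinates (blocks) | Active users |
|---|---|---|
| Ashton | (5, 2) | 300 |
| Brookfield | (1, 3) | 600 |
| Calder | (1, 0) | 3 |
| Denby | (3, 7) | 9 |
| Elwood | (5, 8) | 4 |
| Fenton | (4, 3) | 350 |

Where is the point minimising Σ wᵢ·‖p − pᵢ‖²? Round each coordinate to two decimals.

The minimiser of Σwᵢ‖p−pᵢ‖² is the weighted centroid p* = (Σwᵢpᵢ)/(Σwᵢ).
Σwᵢ = 1266.
Σwᵢxᵢ = 300·5 + 600·1 + 3·1 + 9·3 + 4·5 + 350·4 = 3550.
Σwᵢyᵢ = 300·2 + 600·3 + 3·0 + 9·7 + 4·8 + 350·3 = 3545.
x* = 3550/1266 = 2.80, y* = 3545/1266 = 2.80.

(2.80, 2.80)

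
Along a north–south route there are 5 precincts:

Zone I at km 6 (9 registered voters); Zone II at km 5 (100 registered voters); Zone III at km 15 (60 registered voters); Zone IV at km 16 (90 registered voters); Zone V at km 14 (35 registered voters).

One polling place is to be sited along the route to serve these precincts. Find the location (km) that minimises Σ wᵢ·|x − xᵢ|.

For a sum of weighted absolute distances on a line, the optimum is the weighted median (not the mean). Total weight W = 294; half-weight = 147.
Sort by position and accumulate weight:
  km 5 (Zone II, w=100) → cum 100
  km 6 (Zone I, w=9) → cum 109
  km 14 (Zone V, w=35) → cum 144
  km 15 (Zone III, w=60) → cum 204  ≥ 147 → median here
  km 16 (Zone IV, w=90) → cum 294
Optimal location: km 15.

x = 15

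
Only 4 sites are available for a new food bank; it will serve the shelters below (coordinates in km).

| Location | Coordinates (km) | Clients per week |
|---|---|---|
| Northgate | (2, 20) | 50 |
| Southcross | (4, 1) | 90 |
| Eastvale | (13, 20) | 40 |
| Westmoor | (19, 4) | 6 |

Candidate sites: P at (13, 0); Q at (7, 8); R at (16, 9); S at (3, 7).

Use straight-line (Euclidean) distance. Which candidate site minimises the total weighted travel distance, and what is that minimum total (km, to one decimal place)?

Total weighted distance at each candidate:
  P (13, 0): total = 2799.5
  Q (7, 8): total = 1948.0
  R (16, 9): total = 2679.3
  S (3, 7): total = 1953.1
Minimum is at Q with total 1948.0 km.

Q, total 1948.0 km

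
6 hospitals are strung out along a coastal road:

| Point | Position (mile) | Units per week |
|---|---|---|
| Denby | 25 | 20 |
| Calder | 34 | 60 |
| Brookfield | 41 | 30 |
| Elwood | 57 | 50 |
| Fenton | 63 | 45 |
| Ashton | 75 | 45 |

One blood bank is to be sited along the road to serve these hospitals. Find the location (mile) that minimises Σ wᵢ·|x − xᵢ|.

For a sum of weighted absolute distances on a line, the optimum is the weighted median (not the mean). Total weight W = 250; half-weight = 125.
Sort by position and accumulate weight:
  mile 25 (Denby, w=20) → cum 20
  mile 34 (Calder, w=60) → cum 80
  mile 41 (Brookfield, w=30) → cum 110
  mile 57 (Elwood, w=50) → cum 160  ≥ 125 → median here
  mile 63 (Fenton, w=45) → cum 205
  mile 75 (Ashton, w=45) → cum 250
Optimal location: mile 57.

x = 57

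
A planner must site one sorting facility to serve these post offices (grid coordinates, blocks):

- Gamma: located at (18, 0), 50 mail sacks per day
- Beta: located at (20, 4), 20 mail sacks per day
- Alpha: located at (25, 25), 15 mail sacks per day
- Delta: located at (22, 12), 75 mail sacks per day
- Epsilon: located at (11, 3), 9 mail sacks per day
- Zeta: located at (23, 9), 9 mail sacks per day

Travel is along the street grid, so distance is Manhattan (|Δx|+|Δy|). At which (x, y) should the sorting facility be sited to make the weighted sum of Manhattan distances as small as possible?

Manhattan distance separates: Σwᵢ(|x−xᵢ|+|y−yᵢ|) = Σwᵢ|x−xᵢ| + Σwᵢ|y−yᵢ|, so x and y are optimised independently as 1-D weighted medians.
Total weight W = 178; half = 89.
x-coordinate, sorted with cumulative weight:
  x=11 (Epsilon, w=9) cum 9
  x=18 (Gamma, w=50) cum 59
  x=20 (Beta, w=20) cum 79
  x=22 (Delta, w=75) cum 154  ← median
  x=23 (Zeta, w=9) cum 163
  x=25 (Alpha, w=15) cum 178
⇒ x* = 22
y-coordinate, sorted with cumulative weight:
  y=0 (Gamma, w=50) cum 50
  y=3 (Epsilon, w=9) cum 59
  y=4 (Beta, w=20) cum 79
  y=9 (Zeta, w=9) cum 88
  y=12 (Delta, w=75) cum 163  ← median
  y=25 (Alpha, w=15) cum 178
⇒ y* = 12

(22, 12)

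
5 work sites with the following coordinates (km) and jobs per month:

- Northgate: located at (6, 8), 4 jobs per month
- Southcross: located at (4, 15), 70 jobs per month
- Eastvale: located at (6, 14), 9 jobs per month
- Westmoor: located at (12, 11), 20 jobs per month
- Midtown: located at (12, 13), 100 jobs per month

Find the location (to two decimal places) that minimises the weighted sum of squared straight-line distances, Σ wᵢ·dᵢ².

The minimiser of Σwᵢ‖p−pᵢ‖² is the weighted centroid p* = (Σwᵢpᵢ)/(Σwᵢ).
Σwᵢ = 203.
Σwᵢxᵢ = 4·6 + 70·4 + 9·6 + 20·12 + 100·12 = 1798.
Σwᵢyᵢ = 4·8 + 70·15 + 9·14 + 20·11 + 100·13 = 2728.
x* = 1798/203 = 8.86, y* = 2728/203 = 13.44.

(8.86, 13.44)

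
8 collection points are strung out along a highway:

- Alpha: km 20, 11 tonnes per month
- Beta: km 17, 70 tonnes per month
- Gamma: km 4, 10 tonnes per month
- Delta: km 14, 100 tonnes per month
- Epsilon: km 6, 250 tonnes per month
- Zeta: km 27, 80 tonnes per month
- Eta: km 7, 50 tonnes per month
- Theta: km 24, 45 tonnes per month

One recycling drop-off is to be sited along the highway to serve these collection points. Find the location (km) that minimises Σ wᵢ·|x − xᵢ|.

x = 7

For a sum of weighted absolute distances on a line, the optimum is the weighted median (not the mean). Total weight W = 616; half-weight = 308.
Sort by position and accumulate weight:
  km 4 (Gamma, w=10) → cum 10
  km 6 (Epsilon, w=250) → cum 260
  km 7 (Eta, w=50) → cum 310  ≥ 308 → median here
  km 14 (Delta, w=100) → cum 410
  km 17 (Beta, w=70) → cum 480
  km 20 (Alpha, w=11) → cum 491
  km 24 (Theta, w=45) → cum 536
  km 27 (Zeta, w=80) → cum 616
Optimal location: km 7.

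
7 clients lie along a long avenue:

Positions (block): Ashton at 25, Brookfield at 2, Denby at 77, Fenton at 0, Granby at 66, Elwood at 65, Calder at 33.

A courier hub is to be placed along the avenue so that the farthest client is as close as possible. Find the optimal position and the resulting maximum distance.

The 1-center on a line is the midpoint of the two extreme points: leftmost at 0, rightmost at 77.
Optimal location = (0 + 77)/2 = 38.5; maximum distance = (77 − 0)/2 = 38.5.

location 38.5, max distance 38.5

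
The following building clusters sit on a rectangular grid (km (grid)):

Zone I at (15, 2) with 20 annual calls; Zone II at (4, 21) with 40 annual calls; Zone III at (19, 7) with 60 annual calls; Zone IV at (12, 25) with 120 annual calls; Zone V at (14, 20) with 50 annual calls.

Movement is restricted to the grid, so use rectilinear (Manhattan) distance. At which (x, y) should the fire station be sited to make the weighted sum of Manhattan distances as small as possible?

(12, 21)

Manhattan distance separates: Σwᵢ(|x−xᵢ|+|y−yᵢ|) = Σwᵢ|x−xᵢ| + Σwᵢ|y−yᵢ|, so x and y are optimised independently as 1-D weighted medians.
Total weight W = 290; half = 145.
x-coordinate, sorted with cumulative weight:
  x=4 (Zone II, w=40) cum 40
  x=12 (Zone IV, w=120) cum 160  ← median
  x=14 (Zone V, w=50) cum 210
  x=15 (Zone I, w=20) cum 230
  x=19 (Zone III, w=60) cum 290
⇒ x* = 12
y-coordinate, sorted with cumulative weight:
  y=2 (Zone I, w=20) cum 20
  y=7 (Zone III, w=60) cum 80
  y=20 (Zone V, w=50) cum 130
  y=21 (Zone II, w=40) cum 170  ← median
  y=25 (Zone IV, w=120) cum 290
⇒ y* = 21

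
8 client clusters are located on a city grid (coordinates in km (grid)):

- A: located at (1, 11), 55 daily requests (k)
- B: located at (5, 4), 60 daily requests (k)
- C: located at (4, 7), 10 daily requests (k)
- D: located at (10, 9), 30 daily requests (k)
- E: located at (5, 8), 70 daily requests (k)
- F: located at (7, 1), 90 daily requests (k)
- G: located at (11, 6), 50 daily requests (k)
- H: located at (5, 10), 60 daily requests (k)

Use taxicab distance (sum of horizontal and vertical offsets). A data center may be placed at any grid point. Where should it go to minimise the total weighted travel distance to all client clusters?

(5, 8)

Manhattan distance separates: Σwᵢ(|x−xᵢ|+|y−yᵢ|) = Σwᵢ|x−xᵢ| + Σwᵢ|y−yᵢ|, so x and y are optimised independently as 1-D weighted medians.
Total weight W = 425; half = 212.5.
x-coordinate, sorted with cumulative weight:
  x=1 (A, w=55) cum 55
  x=4 (C, w=10) cum 65
  x=5 (B, w=60) cum 125
  x=5 (E, w=70) cum 195
  x=5 (H, w=60) cum 255  ← median
  x=7 (F, w=90) cum 345
  x=10 (D, w=30) cum 375
  x=11 (G, w=50) cum 425
⇒ x* = 5
y-coordinate, sorted with cumulative weight:
  y=1 (F, w=90) cum 90
  y=4 (B, w=60) cum 150
  y=6 (G, w=50) cum 200
  y=7 (C, w=10) cum 210
  y=8 (E, w=70) cum 280  ← median
  y=9 (D, w=30) cum 310
  y=10 (H, w=60) cum 370
  y=11 (A, w=55) cum 425
⇒ y* = 8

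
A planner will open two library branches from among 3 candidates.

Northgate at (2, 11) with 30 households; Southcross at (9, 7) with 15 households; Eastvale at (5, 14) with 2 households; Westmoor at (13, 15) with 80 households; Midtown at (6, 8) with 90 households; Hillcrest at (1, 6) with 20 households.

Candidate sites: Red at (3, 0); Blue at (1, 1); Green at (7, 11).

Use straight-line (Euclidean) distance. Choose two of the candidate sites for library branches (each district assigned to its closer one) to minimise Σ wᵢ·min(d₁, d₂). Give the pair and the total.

{Blue, Green}, total 1185.8

Evaluate every pair (each demand assigned to the nearer of the two):
  {Blue, Green}: total = 1185.8
  {Red, Green}: total = 1212.3
  {Red, Blue}: total = 2778.2
Best pair: {Blue, Green} with total 1185.8.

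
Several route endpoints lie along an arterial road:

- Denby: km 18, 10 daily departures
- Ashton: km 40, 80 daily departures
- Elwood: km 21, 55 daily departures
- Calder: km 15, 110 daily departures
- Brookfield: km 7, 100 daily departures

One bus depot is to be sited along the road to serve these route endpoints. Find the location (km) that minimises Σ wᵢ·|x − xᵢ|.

x = 15

For a sum of weighted absolute distances on a line, the optimum is the weighted median (not the mean). Total weight W = 355; half-weight = 177.5.
Sort by position and accumulate weight:
  km 7 (Brookfield, w=100) → cum 100
  km 15 (Calder, w=110) → cum 210  ≥ 177.5 → median here
  km 18 (Denby, w=10) → cum 220
  km 21 (Elwood, w=55) → cum 275
  km 40 (Ashton, w=80) → cum 355
Optimal location: km 15.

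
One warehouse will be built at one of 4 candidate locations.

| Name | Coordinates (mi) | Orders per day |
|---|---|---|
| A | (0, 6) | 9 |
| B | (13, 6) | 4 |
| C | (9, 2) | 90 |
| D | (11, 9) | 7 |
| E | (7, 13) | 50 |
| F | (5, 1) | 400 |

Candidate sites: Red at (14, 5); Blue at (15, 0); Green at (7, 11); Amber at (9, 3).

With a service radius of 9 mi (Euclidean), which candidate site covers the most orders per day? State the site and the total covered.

Amber, covering 501

Coverage radius r = 9 mi; a point is covered iff (Δx)²+(Δy)² ≤ 9² = 81.
  Red (14, 5): covers {B, C, D} → 101
  Blue (15, 0): covers {B, C} → 94
  Green (7, 11): covers {A, B, D, E} → 70
  Amber (9, 3): covers {B, C, D, F} → 501
Maximum coverage at Amber: 501 orders per day.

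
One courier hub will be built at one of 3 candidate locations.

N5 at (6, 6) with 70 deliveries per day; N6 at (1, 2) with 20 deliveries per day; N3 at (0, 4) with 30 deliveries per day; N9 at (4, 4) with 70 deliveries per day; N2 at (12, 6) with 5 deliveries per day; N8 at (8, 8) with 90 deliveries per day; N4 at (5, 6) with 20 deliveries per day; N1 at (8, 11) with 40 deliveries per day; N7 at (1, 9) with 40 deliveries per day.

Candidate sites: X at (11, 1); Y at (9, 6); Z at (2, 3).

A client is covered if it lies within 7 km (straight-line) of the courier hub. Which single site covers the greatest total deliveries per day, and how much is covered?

Y, covering 295

Coverage radius r = 7 km; a point is covered iff (Δx)²+(Δy)² ≤ 7² = 49.
  X (11, 1): covers {N2} → 5
  Y (9, 6): covers {N5, N9, N2, N8, N4, N1} → 295
  Z (2, 3): covers {N5, N6, N3, N9, N4, N7} → 250
Maximum coverage at Y: 295 deliveries per day.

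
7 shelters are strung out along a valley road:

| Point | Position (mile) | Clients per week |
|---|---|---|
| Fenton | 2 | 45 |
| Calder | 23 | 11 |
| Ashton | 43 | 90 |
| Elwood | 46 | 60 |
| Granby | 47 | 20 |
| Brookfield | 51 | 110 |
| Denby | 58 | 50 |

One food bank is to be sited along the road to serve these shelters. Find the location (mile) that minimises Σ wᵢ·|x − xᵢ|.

x = 46

For a sum of weighted absolute distances on a line, the optimum is the weighted median (not the mean). Total weight W = 386; half-weight = 193.
Sort by position and accumulate weight:
  mile 2 (Fenton, w=45) → cum 45
  mile 23 (Calder, w=11) → cum 56
  mile 43 (Ashton, w=90) → cum 146
  mile 46 (Elwood, w=60) → cum 206  ≥ 193 → median here
  mile 47 (Granby, w=20) → cum 226
  mile 51 (Brookfield, w=110) → cum 336
  mile 58 (Denby, w=50) → cum 386
Optimal location: mile 46.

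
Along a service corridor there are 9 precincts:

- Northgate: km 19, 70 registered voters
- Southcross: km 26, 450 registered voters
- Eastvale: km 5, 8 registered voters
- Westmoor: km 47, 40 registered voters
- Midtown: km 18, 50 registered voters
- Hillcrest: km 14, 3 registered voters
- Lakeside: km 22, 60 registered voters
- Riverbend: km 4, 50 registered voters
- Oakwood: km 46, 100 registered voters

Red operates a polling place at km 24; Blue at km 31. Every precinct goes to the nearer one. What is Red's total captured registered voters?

691

The indifferent point is the midpoint (24+31)/2 = 27.5; precincts left of it (closer to Red at 24) go to Red, those right go to Blue.
  Riverbend at 4 (w=50) → Red
  Eastvale at 5 (w=8) → Red
  Hillcrest at 14 (w=3) → Red
  Midtown at 18 (w=50) → Red
  Northgate at 19 (w=70) → Red
  Lakeside at 22 (w=60) → Red
  Southcross at 26 (w=450) → Red
  Oakwood at 46 (w=100) → Blue
  Westmoor at 47 (w=40) → Blue
Red captures 691; Blue captures 140.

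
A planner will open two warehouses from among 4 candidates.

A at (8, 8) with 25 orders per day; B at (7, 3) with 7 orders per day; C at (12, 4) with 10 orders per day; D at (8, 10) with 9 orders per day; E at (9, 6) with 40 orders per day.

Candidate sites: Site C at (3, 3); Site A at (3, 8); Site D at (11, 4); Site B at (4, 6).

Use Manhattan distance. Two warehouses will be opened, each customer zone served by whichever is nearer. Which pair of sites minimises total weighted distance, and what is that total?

{Site A, Site D}, total 393

Evaluate every pair (each demand assigned to the nearer of the two):
  {Site A, Site D}: total = 393
  {Site D, Site B}: total = 427
  {Site C, Site D}: total = 454
  {Site A, Site B}: total = 530
  {Site C, Site B}: total = 550
  {Site C, Site A}: total = 636
Best pair: {Site A, Site D} with total 393.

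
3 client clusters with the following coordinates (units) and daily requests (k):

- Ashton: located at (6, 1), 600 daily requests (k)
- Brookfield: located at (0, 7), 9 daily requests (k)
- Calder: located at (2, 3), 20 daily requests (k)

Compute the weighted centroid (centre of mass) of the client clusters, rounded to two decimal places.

(5.79, 1.15)

The minimiser of Σwᵢ‖p−pᵢ‖² is the weighted centroid p* = (Σwᵢpᵢ)/(Σwᵢ).
Σwᵢ = 629.
Σwᵢxᵢ = 600·6 + 9·0 + 20·2 = 3640.
Σwᵢyᵢ = 600·1 + 9·7 + 20·3 = 723.
x* = 3640/629 = 5.79, y* = 723/629 = 1.15.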